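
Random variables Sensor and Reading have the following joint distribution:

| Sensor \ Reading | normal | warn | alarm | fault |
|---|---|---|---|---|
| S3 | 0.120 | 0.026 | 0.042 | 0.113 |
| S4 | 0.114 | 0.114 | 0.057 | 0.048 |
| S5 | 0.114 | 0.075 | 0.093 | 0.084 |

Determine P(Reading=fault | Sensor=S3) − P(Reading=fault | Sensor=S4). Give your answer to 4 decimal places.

P(Sensor=S3) = 0.120 + 0.026 + 0.042 + 0.113 = 0.301; P(Reading=fault | Sensor=S3) = 0.113/0.301 = 0.37542.
P(Sensor=S4) = 0.114 + 0.114 + 0.057 + 0.048 = 0.333; P(Reading=fault | Sensor=S4) = 0.048/0.333 = 0.14414.
Difference = 0.2313.

0.2313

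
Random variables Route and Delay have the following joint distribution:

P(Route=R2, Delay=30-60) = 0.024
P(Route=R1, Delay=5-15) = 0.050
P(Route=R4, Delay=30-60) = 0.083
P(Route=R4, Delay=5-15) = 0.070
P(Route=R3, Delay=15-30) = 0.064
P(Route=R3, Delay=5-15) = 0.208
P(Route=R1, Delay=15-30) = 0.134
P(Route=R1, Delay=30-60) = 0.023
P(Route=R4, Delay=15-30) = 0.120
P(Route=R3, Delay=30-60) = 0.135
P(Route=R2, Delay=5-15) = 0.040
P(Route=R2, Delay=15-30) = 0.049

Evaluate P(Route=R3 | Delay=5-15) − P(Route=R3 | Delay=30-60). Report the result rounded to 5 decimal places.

P(Delay=5-15) = 0.050 + 0.040 + 0.208 + 0.070 = 0.368; P(Route=R3 | Delay=5-15) = 0.208/0.368 = 0.565217.
P(Delay=30-60) = 0.023 + 0.024 + 0.135 + 0.083 = 0.265; P(Route=R3 | Delay=30-60) = 0.135/0.265 = 0.509434.
Difference = 0.05578.

0.05578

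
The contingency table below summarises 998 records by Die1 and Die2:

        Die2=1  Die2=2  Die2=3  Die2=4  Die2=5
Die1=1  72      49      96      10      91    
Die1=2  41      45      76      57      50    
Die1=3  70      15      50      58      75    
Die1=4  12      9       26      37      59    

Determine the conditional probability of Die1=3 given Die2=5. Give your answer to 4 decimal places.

0.2727

Total with Die2=5: 91 + 50 + 75 + 59 = 275.
P(Die1=3 | Die2=5) = 75/275 = 0.2727.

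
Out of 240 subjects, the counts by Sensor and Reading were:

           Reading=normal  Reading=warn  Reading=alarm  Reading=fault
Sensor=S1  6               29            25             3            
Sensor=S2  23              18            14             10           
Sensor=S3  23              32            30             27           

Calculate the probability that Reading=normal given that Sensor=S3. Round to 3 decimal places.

0.205

Total with Sensor=S3: 23 + 32 + 30 + 27 = 112.
P(Reading=normal | Sensor=S3) = 23/112 = 0.205.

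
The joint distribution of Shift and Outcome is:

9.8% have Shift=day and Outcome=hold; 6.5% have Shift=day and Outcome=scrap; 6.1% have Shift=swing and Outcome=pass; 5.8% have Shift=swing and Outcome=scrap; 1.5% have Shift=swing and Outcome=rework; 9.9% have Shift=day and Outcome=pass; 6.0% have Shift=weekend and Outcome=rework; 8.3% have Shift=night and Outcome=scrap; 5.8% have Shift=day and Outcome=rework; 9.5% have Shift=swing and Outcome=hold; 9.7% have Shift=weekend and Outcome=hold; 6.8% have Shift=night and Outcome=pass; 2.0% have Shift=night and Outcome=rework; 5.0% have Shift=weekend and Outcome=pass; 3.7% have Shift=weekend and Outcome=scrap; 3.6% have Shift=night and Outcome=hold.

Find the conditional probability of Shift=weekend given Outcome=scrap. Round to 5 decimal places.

P(Outcome=scrap) = 0.065 + 0.058 + 0.083 + 0.037 = 0.243.
P(Shift=weekend | Outcome=scrap) = 0.037/0.243 = 0.15226.

0.15226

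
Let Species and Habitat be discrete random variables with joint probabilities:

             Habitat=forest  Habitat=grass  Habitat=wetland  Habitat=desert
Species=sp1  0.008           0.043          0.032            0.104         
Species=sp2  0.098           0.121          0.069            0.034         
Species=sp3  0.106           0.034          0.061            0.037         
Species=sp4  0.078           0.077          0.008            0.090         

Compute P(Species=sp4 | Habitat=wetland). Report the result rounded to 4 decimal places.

P(Habitat=wetland) = 0.032 + 0.069 + 0.061 + 0.008 = 0.170.
P(Species=sp4 | Habitat=wetland) = 0.008/0.170 = 0.0471.

0.0471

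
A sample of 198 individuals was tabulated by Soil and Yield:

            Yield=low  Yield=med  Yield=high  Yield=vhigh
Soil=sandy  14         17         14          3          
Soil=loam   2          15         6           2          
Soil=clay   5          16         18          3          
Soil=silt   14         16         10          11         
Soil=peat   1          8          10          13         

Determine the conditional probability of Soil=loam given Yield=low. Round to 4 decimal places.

Total with Yield=low: 14 + 2 + 5 + 14 + 1 = 36.
P(Soil=loam | Yield=low) = 2/36 = 0.0556.

0.0556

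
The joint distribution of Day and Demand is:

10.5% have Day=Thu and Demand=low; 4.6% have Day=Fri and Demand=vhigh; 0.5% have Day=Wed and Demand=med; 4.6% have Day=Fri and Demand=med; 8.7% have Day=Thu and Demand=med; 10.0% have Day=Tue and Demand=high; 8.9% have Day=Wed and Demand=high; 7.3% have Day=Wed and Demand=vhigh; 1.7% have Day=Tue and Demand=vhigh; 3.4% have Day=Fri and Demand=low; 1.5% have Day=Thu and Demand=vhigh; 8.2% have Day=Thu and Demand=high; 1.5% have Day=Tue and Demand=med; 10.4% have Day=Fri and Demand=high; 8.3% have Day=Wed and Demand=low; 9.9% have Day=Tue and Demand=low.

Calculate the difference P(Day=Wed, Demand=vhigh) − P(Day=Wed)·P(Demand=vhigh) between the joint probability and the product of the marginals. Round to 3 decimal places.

0.035

P(Day=Wed) = 0.083 + 0.005 + 0.089 + 0.073 = 0.250.
P(Demand=vhigh) = 0.017 + 0.073 + 0.015 + 0.046 = 0.151.
P(Day=Wed, Demand=vhigh) − P(Day=Wed)P(Demand=vhigh) = 0.073 − 0.250×0.151 = 0.035.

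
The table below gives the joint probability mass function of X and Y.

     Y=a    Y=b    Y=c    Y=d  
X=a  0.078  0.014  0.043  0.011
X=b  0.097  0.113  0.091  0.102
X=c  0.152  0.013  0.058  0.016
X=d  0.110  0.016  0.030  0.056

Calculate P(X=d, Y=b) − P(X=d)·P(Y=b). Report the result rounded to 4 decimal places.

P(X=d) = 0.110 + 0.016 + 0.030 + 0.056 = 0.212.
P(Y=b) = 0.014 + 0.113 + 0.013 + 0.016 = 0.156.
P(X=d, Y=b) − P(X=d)P(Y=b) = 0.016 − 0.212×0.156 = -0.0171.

-0.0171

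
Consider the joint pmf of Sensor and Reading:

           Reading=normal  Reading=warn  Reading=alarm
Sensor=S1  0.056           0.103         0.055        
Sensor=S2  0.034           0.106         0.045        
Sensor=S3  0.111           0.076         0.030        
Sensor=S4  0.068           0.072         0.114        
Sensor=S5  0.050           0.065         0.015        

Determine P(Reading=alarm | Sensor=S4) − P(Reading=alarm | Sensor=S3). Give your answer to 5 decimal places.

0.31057

P(Sensor=S4) = 0.068 + 0.072 + 0.114 = 0.254; P(Reading=alarm | Sensor=S4) = 0.114/0.254 = 0.448819.
P(Sensor=S3) = 0.111 + 0.076 + 0.030 = 0.217; P(Reading=alarm | Sensor=S3) = 0.030/0.217 = 0.138249.
Difference = 0.31057.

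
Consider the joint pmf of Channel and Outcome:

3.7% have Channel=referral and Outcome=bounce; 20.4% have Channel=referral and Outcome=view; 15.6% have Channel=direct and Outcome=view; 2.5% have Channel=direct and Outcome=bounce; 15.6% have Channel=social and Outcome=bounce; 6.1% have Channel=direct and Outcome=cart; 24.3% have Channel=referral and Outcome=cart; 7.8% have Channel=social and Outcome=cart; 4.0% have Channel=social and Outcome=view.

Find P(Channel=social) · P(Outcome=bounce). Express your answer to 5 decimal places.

0.05973

P(Channel=social) = 0.156 + 0.040 + 0.078 = 0.274.
P(Outcome=bounce) = 0.156 + 0.025 + 0.037 = 0.218.
Product: 0.274 × 0.218 = 0.05973.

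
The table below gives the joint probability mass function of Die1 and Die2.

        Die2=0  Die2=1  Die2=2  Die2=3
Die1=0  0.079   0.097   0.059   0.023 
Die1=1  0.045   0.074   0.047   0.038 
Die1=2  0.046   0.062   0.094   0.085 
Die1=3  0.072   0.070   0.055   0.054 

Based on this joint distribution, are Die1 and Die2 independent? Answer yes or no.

P(Die1=0) = 0.258 and P(Die2=3) = 0.200, so their product is 0.05160, but P(Die1=0, Die2=3) = 0.023. Since these differ, Die1 and Die2 are not independent.

no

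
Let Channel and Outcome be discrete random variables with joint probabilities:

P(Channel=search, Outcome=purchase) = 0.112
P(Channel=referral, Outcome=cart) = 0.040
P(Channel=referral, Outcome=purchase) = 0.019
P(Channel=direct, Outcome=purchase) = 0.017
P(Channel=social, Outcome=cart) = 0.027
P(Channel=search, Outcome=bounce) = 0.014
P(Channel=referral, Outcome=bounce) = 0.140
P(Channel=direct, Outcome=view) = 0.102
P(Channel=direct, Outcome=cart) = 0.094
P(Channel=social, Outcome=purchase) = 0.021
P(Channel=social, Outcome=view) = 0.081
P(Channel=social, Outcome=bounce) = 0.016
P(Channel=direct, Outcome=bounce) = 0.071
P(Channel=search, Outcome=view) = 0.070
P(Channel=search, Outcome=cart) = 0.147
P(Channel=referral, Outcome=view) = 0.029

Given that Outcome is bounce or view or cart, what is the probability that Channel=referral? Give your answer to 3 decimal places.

P(Outcome=bounce) = 0.014 + 0.016 + 0.071 + 0.140 = 0.241.
P(Outcome=view) = 0.070 + 0.081 + 0.102 + 0.029 = 0.282.
P(Outcome=cart) = 0.147 + 0.027 + 0.094 + 0.040 = 0.308.
P(Outcome ∈ {bounce, view, cart}) = 0.241 + 0.282 + 0.308 = 0.831; P(Channel=referral, Outcome ∈ {bounce, view, cart}) = 0.140 + 0.029 + 0.040 = 0.209.
P(Channel=referral | Outcome ∈ {bounce, view, cart}) = 0.209/0.831 = 0.252.

0.252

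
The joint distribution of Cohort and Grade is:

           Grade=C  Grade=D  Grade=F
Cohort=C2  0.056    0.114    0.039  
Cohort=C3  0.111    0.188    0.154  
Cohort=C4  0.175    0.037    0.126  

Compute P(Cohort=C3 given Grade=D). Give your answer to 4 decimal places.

0.5546

P(Grade=D) = 0.114 + 0.188 + 0.037 = 0.339.
P(Cohort=C3 | Grade=D) = 0.188/0.339 = 0.5546.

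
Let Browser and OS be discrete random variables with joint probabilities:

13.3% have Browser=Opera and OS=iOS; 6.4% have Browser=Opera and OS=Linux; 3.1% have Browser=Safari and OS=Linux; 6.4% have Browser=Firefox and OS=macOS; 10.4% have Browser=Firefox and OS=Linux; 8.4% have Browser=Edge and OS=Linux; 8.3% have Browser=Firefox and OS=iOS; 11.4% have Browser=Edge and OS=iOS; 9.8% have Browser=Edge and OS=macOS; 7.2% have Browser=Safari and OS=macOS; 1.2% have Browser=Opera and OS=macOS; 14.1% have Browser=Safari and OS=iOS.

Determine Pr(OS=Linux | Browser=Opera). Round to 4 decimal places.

P(Browser=Opera) = 0.012 + 0.064 + 0.133 = 0.209.
P(OS=Linux | Browser=Opera) = 0.064/0.209 = 0.3062.

0.3062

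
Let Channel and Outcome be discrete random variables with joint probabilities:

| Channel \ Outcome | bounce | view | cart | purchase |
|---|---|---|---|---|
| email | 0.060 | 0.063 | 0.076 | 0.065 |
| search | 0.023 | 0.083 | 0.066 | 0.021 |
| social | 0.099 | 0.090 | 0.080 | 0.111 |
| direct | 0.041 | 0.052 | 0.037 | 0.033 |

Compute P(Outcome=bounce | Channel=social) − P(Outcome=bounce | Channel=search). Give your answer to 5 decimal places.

0.14136

P(Channel=social) = 0.099 + 0.090 + 0.080 + 0.111 = 0.380; P(Outcome=bounce | Channel=social) = 0.099/0.380 = 0.260526.
P(Channel=search) = 0.023 + 0.083 + 0.066 + 0.021 = 0.193; P(Outcome=bounce | Channel=search) = 0.023/0.193 = 0.119171.
Difference = 0.14136.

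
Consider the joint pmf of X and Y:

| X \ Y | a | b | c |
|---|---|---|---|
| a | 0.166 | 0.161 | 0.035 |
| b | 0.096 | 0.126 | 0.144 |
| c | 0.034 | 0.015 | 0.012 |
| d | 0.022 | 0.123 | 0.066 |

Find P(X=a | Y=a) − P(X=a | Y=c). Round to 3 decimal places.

0.386

P(Y=a) = 0.166 + 0.096 + 0.034 + 0.022 = 0.318; P(X=a | Y=a) = 0.166/0.318 = 0.5220.
P(Y=c) = 0.035 + 0.144 + 0.012 + 0.066 = 0.257; P(X=a | Y=c) = 0.035/0.257 = 0.1362.
Difference = 0.386.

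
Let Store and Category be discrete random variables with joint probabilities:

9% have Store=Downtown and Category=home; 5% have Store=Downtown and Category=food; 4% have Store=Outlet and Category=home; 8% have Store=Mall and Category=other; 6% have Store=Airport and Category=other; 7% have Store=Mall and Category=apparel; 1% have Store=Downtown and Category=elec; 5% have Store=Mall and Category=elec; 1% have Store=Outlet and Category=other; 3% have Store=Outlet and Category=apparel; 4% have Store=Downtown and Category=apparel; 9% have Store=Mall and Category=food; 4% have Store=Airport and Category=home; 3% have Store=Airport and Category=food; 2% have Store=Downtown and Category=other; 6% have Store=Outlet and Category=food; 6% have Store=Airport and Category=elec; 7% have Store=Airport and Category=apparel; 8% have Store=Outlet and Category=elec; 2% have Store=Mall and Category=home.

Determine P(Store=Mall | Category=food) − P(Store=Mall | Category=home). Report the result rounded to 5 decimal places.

P(Category=food) = 0.05 + 0.09 + 0.03 + 0.06 = 0.23; P(Store=Mall | Category=food) = 0.09/0.23 = 0.391304.
P(Category=home) = 0.09 + 0.02 + 0.04 + 0.04 = 0.19; P(Store=Mall | Category=home) = 0.02/0.19 = 0.105263.
Difference = 0.28604.

0.28604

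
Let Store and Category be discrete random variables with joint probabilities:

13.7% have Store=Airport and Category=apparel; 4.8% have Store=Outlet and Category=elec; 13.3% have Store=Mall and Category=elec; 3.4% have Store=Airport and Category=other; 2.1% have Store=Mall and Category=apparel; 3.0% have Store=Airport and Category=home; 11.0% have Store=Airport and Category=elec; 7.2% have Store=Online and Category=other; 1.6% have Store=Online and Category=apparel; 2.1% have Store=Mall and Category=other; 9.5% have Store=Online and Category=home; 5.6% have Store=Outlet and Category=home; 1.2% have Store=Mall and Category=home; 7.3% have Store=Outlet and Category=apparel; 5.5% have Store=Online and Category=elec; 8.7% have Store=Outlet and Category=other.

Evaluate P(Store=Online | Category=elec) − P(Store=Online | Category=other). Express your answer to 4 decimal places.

-0.1775

P(Category=elec) = 0.133 + 0.110 + 0.048 + 0.055 = 0.346; P(Store=Online | Category=elec) = 0.055/0.346 = 0.15896.
P(Category=other) = 0.021 + 0.034 + 0.087 + 0.072 = 0.214; P(Store=Online | Category=other) = 0.072/0.214 = 0.33645.
Difference = -0.1775.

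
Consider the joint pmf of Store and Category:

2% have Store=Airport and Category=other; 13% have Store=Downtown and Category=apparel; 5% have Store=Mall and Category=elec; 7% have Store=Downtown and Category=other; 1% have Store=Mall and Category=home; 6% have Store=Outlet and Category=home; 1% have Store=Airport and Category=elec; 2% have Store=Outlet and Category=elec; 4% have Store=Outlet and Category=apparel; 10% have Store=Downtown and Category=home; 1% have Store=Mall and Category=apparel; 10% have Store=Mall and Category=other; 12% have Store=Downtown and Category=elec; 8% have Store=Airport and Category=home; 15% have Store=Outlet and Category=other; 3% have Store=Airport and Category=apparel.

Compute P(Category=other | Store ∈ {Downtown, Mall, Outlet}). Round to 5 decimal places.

0.37209

P(Store=Downtown) = 0.13 + 0.12 + 0.10 + 0.07 = 0.42.
P(Store=Mall) = 0.01 + 0.05 + 0.01 + 0.10 = 0.17.
P(Store=Outlet) = 0.04 + 0.02 + 0.06 + 0.15 = 0.27.
P(Store ∈ {Downtown, Mall, Outlet}) = 0.42 + 0.17 + 0.27 = 0.86; P(Category=other, Store ∈ {Downtown, Mall, Outlet}) = 0.07 + 0.10 + 0.15 = 0.32.
P(Category=other | Store ∈ {Downtown, Mall, Outlet}) = 0.32/0.86 = 0.37209.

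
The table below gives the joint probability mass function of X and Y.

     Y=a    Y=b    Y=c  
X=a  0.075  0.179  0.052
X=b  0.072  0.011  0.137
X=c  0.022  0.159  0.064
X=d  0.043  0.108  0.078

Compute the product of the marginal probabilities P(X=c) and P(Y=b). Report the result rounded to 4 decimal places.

P(X=c) = 0.022 + 0.159 + 0.064 = 0.245.
P(Y=b) = 0.179 + 0.011 + 0.159 + 0.108 = 0.457.
Product: 0.245 × 0.457 = 0.1120.

0.1120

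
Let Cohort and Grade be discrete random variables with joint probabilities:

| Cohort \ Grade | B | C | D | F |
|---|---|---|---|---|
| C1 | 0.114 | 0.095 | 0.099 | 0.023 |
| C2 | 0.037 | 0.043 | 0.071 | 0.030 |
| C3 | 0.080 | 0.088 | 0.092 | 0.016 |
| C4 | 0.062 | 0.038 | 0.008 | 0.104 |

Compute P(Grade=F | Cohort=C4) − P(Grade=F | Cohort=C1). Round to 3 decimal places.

P(Cohort=C4) = 0.062 + 0.038 + 0.008 + 0.104 = 0.212; P(Grade=F | Cohort=C4) = 0.104/0.212 = 0.4906.
P(Cohort=C1) = 0.114 + 0.095 + 0.099 + 0.023 = 0.331; P(Grade=F | Cohort=C1) = 0.023/0.331 = 0.0695.
Difference = 0.421.

0.421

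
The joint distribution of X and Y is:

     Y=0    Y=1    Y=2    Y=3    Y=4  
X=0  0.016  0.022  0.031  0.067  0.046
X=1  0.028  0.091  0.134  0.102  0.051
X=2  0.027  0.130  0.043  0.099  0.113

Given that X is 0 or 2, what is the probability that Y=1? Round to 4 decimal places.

P(X=0) = 0.016 + 0.022 + 0.031 + 0.067 + 0.046 = 0.182.
P(X=2) = 0.027 + 0.130 + 0.043 + 0.099 + 0.113 = 0.412.
P(X ∈ {0, 2}) = 0.182 + 0.412 = 0.594; P(Y=1, X ∈ {0, 2}) = 0.022 + 0.130 = 0.152.
P(Y=1 | X ∈ {0, 2}) = 0.152/0.594 = 0.2559.

0.2559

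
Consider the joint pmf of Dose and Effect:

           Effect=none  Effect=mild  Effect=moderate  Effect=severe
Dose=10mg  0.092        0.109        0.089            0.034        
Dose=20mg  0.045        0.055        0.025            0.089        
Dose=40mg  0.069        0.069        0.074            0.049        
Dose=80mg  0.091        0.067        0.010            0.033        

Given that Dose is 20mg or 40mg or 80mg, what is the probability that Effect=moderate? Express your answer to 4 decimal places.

P(Dose=20mg) = 0.045 + 0.055 + 0.025 + 0.089 = 0.214.
P(Dose=40mg) = 0.069 + 0.069 + 0.074 + 0.049 = 0.261.
P(Dose=80mg) = 0.091 + 0.067 + 0.010 + 0.033 = 0.201.
P(Dose ∈ {20mg, 40mg, 80mg}) = 0.214 + 0.261 + 0.201 = 0.676; P(Effect=moderate, Dose ∈ {20mg, 40mg, 80mg}) = 0.025 + 0.074 + 0.010 = 0.109.
P(Effect=moderate | Dose ∈ {20mg, 40mg, 80mg}) = 0.109/0.676 = 0.1612.

0.1612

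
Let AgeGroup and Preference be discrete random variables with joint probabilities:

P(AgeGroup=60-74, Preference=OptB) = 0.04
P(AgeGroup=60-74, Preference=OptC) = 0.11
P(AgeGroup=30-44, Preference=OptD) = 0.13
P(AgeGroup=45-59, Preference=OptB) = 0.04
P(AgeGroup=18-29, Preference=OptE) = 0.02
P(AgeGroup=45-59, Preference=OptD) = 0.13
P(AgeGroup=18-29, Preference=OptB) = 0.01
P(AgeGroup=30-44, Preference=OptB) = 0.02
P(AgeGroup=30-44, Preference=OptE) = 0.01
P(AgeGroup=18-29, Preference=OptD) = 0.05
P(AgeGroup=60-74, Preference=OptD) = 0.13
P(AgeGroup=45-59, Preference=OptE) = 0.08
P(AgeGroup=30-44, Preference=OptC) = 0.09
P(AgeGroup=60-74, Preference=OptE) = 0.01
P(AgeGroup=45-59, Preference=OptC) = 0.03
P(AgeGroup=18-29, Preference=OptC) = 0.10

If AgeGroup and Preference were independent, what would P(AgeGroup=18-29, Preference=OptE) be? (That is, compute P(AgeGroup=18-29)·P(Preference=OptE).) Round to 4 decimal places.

P(AgeGroup=18-29) = 0.01 + 0.10 + 0.05 + 0.02 = 0.18.
P(Preference=OptE) = 0.02 + 0.01 + 0.08 + 0.01 = 0.12.
Product: 0.18 × 0.12 = 0.0216.

0.0216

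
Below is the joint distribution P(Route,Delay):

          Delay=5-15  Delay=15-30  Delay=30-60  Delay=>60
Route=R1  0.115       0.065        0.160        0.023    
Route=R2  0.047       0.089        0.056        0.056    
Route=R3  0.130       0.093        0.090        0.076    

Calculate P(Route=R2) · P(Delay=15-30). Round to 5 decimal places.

0.06126

P(Route=R2) = 0.047 + 0.089 + 0.056 + 0.056 = 0.248.
P(Delay=15-30) = 0.065 + 0.089 + 0.093 = 0.247.
Product: 0.248 × 0.247 = 0.06126.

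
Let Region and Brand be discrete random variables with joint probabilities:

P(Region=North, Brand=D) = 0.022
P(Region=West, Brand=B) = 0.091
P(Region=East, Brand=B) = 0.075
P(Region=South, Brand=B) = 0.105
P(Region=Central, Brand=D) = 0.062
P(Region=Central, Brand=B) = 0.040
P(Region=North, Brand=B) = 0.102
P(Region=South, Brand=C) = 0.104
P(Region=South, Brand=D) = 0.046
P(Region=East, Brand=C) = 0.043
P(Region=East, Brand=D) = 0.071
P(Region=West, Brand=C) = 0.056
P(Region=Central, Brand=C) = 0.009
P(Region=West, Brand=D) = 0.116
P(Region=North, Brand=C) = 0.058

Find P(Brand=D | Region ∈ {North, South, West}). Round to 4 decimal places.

P(Region=North) = 0.102 + 0.058 + 0.022 = 0.182.
P(Region=South) = 0.105 + 0.104 + 0.046 = 0.255.
P(Region=West) = 0.091 + 0.056 + 0.116 = 0.263.
P(Region ∈ {North, South, West}) = 0.182 + 0.255 + 0.263 = 0.700; P(Brand=D, Region ∈ {North, South, West}) = 0.022 + 0.046 + 0.116 = 0.184.
P(Brand=D | Region ∈ {North, South, West}) = 0.184/0.700 = 0.2629.

0.2629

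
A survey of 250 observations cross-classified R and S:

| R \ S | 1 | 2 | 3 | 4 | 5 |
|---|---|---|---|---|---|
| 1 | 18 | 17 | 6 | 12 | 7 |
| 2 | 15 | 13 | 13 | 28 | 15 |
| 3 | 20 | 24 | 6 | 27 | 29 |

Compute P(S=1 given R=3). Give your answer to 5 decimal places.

Total with R=3: 20 + 24 + 6 + 27 + 29 = 106.
P(S=1 | R=3) = 20/106 = 0.18868.

0.18868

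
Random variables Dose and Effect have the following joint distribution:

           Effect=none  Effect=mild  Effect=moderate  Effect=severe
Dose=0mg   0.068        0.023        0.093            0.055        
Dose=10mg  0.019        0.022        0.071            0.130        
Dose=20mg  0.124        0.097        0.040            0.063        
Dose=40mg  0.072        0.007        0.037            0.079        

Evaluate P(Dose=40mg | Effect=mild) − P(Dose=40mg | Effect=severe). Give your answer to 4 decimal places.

P(Effect=mild) = 0.023 + 0.022 + 0.097 + 0.007 = 0.149; P(Dose=40mg | Effect=mild) = 0.007/0.149 = 0.04698.
P(Effect=severe) = 0.055 + 0.130 + 0.063 + 0.079 = 0.327; P(Dose=40mg | Effect=severe) = 0.079/0.327 = 0.24159.
Difference = -0.1946.

-0.1946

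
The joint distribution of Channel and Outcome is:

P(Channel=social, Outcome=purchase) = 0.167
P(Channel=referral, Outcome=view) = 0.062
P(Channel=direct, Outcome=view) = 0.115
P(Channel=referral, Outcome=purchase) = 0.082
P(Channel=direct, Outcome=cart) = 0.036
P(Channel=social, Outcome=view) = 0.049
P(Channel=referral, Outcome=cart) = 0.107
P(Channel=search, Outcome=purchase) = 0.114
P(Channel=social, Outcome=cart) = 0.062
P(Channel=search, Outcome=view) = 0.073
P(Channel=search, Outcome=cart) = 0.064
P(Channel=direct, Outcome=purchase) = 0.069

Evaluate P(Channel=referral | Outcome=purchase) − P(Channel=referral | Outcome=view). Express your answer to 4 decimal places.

-0.0175

P(Outcome=purchase) = 0.114 + 0.167 + 0.069 + 0.082 = 0.432; P(Channel=referral | Outcome=purchase) = 0.082/0.432 = 0.18981.
P(Outcome=view) = 0.073 + 0.049 + 0.115 + 0.062 = 0.299; P(Channel=referral | Outcome=view) = 0.062/0.299 = 0.20736.
Difference = -0.0175.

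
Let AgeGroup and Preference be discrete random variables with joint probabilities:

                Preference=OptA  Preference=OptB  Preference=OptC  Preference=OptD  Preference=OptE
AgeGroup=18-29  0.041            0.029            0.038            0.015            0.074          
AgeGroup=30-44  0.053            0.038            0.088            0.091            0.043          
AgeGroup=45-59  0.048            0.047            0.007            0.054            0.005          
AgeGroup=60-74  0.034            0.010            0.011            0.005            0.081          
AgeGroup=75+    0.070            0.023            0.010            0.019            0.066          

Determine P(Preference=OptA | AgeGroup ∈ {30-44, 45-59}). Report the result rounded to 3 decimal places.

0.213

P(AgeGroup=30-44) = 0.053 + 0.038 + 0.088 + 0.091 + 0.043 = 0.313.
P(AgeGroup=45-59) = 0.048 + 0.047 + 0.007 + 0.054 + 0.005 = 0.161.
P(AgeGroup ∈ {30-44, 45-59}) = 0.313 + 0.161 = 0.474; P(Preference=OptA, AgeGroup ∈ {30-44, 45-59}) = 0.053 + 0.048 = 0.101.
P(Preference=OptA | AgeGroup ∈ {30-44, 45-59}) = 0.101/0.474 = 0.213.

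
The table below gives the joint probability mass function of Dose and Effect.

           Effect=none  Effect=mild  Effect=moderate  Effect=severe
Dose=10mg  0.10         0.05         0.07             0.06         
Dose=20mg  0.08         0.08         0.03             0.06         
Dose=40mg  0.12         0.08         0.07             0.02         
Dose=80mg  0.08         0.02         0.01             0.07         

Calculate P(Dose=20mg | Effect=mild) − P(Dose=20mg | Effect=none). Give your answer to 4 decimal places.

0.1373

P(Effect=mild) = 0.05 + 0.08 + 0.08 + 0.02 = 0.23; P(Dose=20mg | Effect=mild) = 0.08/0.23 = 0.34783.
P(Effect=none) = 0.10 + 0.08 + 0.12 + 0.08 = 0.38; P(Dose=20mg | Effect=none) = 0.08/0.38 = 0.21053.
Difference = 0.1373.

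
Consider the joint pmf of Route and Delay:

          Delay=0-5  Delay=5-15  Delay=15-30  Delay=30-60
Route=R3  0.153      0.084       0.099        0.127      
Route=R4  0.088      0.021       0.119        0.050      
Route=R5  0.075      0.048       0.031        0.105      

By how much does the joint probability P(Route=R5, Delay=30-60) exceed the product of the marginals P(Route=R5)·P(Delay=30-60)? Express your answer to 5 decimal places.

P(Route=R5) = 0.075 + 0.048 + 0.031 + 0.105 = 0.259.
P(Delay=30-60) = 0.127 + 0.050 + 0.105 = 0.282.
P(Route=R5, Delay=30-60) − P(Route=R5)P(Delay=30-60) = 0.105 − 0.259×0.282 = 0.03196.

0.03196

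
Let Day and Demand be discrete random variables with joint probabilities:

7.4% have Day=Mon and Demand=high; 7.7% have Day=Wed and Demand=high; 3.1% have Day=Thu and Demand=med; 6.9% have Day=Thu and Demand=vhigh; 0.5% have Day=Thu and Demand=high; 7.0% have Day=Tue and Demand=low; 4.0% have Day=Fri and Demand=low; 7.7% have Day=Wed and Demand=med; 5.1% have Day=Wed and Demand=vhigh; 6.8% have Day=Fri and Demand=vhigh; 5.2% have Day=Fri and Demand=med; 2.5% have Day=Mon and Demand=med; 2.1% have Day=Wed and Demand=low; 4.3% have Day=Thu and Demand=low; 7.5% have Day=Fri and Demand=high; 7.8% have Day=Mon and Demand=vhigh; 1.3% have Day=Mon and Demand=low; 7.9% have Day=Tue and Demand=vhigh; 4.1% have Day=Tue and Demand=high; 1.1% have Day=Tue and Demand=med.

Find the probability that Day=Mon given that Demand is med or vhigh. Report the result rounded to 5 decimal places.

P(Demand=med) = 0.025 + 0.011 + 0.077 + 0.031 + 0.052 = 0.196.
P(Demand=vhigh) = 0.078 + 0.079 + 0.051 + 0.069 + 0.068 = 0.345.
P(Demand ∈ {med, vhigh}) = 0.196 + 0.345 = 0.541; P(Day=Mon, Demand ∈ {med, vhigh}) = 0.025 + 0.078 = 0.103.
P(Day=Mon | Demand ∈ {med, vhigh}) = 0.103/0.541 = 0.19039.

0.19039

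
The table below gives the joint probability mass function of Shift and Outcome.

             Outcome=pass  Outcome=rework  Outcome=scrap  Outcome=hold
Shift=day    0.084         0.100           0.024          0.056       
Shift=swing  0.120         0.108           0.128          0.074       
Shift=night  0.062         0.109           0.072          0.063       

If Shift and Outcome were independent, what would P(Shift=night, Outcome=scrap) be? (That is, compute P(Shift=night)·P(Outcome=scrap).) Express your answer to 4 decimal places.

P(Shift=night) = 0.062 + 0.109 + 0.072 + 0.063 = 0.306.
P(Outcome=scrap) = 0.024 + 0.128 + 0.072 = 0.224.
Product: 0.306 × 0.224 = 0.0685.

0.0685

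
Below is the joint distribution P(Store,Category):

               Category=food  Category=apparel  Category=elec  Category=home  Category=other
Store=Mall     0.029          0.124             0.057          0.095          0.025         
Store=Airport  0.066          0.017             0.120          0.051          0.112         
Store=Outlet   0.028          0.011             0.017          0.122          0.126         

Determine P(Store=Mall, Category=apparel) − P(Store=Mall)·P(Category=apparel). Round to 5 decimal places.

P(Store=Mall) = 0.029 + 0.124 + 0.057 + 0.095 + 0.025 = 0.330.
P(Category=apparel) = 0.124 + 0.017 + 0.011 = 0.152.
P(Store=Mall, Category=apparel) − P(Store=Mall)P(Category=apparel) = 0.124 − 0.330×0.152 = 0.07384.

0.07384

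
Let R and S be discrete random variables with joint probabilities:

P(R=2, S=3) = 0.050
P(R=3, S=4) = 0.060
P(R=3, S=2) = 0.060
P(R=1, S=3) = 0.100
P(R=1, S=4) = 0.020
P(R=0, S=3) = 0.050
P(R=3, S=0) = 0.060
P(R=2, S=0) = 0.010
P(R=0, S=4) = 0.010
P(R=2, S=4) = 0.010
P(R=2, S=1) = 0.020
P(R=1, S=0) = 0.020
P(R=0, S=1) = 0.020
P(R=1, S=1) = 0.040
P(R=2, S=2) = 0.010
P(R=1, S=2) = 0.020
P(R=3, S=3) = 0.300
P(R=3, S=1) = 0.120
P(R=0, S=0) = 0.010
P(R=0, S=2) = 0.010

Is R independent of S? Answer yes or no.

yes

Every cell satisfies P(R,S) = P(R)·P(S). For instance P(R=1) = 0.200, P(S=2) = 0.100, and 0.200×0.100 = 0.020 matches the joint entry. So R and S are independent.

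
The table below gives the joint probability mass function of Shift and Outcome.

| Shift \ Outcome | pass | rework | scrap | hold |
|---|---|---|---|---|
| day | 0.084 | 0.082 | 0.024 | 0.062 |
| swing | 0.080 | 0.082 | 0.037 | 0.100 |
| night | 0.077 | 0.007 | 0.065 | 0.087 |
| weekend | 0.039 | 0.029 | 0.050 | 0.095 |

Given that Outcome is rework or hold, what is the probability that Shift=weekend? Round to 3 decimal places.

P(Outcome=rework) = 0.082 + 0.082 + 0.007 + 0.029 = 0.200.
P(Outcome=hold) = 0.062 + 0.100 + 0.087 + 0.095 = 0.344.
P(Outcome ∈ {rework, hold}) = 0.200 + 0.344 = 0.544; P(Shift=weekend, Outcome ∈ {rework, hold}) = 0.029 + 0.095 = 0.124.
P(Shift=weekend | Outcome ∈ {rework, hold}) = 0.124/0.544 = 0.228.

0.228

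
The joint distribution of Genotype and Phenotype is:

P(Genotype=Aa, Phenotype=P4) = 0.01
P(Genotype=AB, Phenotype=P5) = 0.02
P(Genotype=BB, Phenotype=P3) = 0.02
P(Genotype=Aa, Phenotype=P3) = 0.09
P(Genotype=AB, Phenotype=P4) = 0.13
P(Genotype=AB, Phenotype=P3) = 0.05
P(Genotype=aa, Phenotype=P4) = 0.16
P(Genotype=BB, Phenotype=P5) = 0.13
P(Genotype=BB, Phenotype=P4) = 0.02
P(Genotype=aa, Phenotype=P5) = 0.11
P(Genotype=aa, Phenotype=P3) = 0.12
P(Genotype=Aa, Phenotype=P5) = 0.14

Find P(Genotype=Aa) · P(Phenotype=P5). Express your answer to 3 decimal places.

0.096

P(Genotype=Aa) = 0.09 + 0.01 + 0.14 = 0.24.
P(Phenotype=P5) = 0.14 + 0.11 + 0.02 + 0.13 = 0.40.
Product: 0.24 × 0.40 = 0.096.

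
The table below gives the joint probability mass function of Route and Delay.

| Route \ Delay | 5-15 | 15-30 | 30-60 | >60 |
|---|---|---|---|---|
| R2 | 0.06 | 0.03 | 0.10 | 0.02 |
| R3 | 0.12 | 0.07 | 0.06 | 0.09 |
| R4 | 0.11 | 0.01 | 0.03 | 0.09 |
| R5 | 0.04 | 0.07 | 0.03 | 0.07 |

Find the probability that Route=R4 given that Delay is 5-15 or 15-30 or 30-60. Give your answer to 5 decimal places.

P(Delay=5-15) = 0.06 + 0.12 + 0.11 + 0.04 = 0.33.
P(Delay=15-30) = 0.03 + 0.07 + 0.01 + 0.07 = 0.18.
P(Delay=30-60) = 0.10 + 0.06 + 0.03 + 0.03 = 0.22.
P(Delay ∈ {5-15, 15-30, 30-60}) = 0.33 + 0.18 + 0.22 = 0.73; P(Route=R4, Delay ∈ {5-15, 15-30, 30-60}) = 0.11 + 0.01 + 0.03 = 0.15.
P(Route=R4 | Delay ∈ {5-15, 15-30, 30-60}) = 0.15/0.73 = 0.20548.

0.20548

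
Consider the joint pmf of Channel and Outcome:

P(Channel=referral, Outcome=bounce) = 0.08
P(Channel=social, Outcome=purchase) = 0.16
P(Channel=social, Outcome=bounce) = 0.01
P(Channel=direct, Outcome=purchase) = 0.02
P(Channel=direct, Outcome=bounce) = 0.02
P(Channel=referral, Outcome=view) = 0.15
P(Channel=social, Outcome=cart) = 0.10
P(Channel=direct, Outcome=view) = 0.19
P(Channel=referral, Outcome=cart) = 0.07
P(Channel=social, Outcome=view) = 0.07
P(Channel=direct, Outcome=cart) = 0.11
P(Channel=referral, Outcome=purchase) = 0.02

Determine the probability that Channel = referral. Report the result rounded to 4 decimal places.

P(Channel=referral) = 0.08 + 0.15 + 0.07 + 0.02 = 0.32.

0.3200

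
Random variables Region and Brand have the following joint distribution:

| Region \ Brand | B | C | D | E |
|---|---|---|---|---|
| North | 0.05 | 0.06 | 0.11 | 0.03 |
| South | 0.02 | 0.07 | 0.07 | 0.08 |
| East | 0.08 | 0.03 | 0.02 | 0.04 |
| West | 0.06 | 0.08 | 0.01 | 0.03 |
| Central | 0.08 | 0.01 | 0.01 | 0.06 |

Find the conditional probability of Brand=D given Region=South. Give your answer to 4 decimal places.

P(Region=South) = 0.02 + 0.07 + 0.07 + 0.08 = 0.24.
P(Brand=D | Region=South) = 0.07/0.24 = 0.2917.

0.2917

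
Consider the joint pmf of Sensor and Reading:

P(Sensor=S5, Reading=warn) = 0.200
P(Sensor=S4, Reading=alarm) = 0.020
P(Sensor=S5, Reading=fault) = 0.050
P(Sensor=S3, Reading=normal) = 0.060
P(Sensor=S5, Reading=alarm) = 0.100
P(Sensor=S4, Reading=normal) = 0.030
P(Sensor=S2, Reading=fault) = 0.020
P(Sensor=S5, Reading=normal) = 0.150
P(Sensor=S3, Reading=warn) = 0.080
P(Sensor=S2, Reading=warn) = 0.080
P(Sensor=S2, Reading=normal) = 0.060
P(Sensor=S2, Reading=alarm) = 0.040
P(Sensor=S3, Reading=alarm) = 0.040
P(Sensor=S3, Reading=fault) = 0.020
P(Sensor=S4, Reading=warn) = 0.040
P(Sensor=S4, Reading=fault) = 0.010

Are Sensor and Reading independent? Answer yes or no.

Every cell satisfies P(Sensor,Reading) = P(Sensor)·P(Reading). For instance P(Sensor=S5) = 0.500, P(Reading=normal) = 0.300, and 0.500×0.300 = 0.150 matches the joint entry. So Sensor and Reading are independent.

yes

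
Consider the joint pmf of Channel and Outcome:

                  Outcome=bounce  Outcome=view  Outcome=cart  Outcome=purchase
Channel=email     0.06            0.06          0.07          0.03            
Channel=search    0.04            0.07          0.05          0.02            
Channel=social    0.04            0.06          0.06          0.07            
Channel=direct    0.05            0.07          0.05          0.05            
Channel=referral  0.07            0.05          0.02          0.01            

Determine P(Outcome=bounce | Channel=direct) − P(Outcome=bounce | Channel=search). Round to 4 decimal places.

0.0051

P(Channel=direct) = 0.05 + 0.07 + 0.05 + 0.05 = 0.22; P(Outcome=bounce | Channel=direct) = 0.05/0.22 = 0.22727.
P(Channel=search) = 0.04 + 0.07 + 0.05 + 0.02 = 0.18; P(Outcome=bounce | Channel=search) = 0.04/0.18 = 0.22222.
Difference = 0.0051.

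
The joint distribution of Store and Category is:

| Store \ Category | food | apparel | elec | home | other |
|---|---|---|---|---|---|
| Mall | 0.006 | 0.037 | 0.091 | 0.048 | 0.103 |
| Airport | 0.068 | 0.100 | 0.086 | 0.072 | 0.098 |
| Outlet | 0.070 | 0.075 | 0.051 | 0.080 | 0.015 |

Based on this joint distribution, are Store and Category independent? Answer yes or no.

no

P(Store=Outlet) = 0.291 and P(Category=other) = 0.216, so their product is 0.06286, but P(Store=Outlet, Category=other) = 0.015. Since these differ, Store and Category are not independent.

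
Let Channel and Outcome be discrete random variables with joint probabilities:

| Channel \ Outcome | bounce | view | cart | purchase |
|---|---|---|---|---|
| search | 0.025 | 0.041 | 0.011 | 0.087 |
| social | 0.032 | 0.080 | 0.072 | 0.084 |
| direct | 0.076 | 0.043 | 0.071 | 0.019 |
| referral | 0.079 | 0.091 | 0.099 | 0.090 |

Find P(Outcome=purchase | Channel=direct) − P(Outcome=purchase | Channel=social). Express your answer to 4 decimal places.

P(Channel=direct) = 0.076 + 0.043 + 0.071 + 0.019 = 0.209; P(Outcome=purchase | Channel=direct) = 0.019/0.209 = 0.09091.
P(Channel=social) = 0.032 + 0.080 + 0.072 + 0.084 = 0.268; P(Outcome=purchase | Channel=social) = 0.084/0.268 = 0.31343.
Difference = -0.2225.

-0.2225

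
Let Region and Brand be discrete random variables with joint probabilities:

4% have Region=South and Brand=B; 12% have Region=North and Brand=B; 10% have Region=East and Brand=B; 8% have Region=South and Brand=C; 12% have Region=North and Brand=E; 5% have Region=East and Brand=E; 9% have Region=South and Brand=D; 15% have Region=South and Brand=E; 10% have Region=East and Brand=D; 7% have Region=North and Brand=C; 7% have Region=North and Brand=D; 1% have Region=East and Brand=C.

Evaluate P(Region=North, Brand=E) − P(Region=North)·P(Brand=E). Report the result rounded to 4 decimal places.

P(Region=North) = 0.12 + 0.07 + 0.07 + 0.12 = 0.38.
P(Brand=E) = 0.12 + 0.15 + 0.05 = 0.32.
P(Region=North, Brand=E) − P(Region=North)P(Brand=E) = 0.12 − 0.38×0.32 = -0.0016.

-0.0016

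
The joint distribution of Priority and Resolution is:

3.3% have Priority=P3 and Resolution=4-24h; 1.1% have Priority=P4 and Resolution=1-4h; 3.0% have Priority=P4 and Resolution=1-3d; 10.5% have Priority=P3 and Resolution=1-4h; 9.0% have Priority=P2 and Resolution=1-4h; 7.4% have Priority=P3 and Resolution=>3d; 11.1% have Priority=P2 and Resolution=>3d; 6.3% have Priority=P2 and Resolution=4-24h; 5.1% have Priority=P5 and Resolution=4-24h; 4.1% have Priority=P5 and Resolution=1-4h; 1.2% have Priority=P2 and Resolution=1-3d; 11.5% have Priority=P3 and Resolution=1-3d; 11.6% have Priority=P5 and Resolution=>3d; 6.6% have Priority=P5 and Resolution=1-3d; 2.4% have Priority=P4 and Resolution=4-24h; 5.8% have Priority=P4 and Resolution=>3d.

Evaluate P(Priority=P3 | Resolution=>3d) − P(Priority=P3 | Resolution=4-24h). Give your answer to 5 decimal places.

P(Resolution=>3d) = 0.111 + 0.074 + 0.058 + 0.116 = 0.359; P(Priority=P3 | Resolution=>3d) = 0.074/0.359 = 0.206128.
P(Resolution=4-24h) = 0.063 + 0.033 + 0.024 + 0.051 = 0.171; P(Priority=P3 | Resolution=4-24h) = 0.033/0.171 = 0.192982.
Difference = 0.01315.

0.01315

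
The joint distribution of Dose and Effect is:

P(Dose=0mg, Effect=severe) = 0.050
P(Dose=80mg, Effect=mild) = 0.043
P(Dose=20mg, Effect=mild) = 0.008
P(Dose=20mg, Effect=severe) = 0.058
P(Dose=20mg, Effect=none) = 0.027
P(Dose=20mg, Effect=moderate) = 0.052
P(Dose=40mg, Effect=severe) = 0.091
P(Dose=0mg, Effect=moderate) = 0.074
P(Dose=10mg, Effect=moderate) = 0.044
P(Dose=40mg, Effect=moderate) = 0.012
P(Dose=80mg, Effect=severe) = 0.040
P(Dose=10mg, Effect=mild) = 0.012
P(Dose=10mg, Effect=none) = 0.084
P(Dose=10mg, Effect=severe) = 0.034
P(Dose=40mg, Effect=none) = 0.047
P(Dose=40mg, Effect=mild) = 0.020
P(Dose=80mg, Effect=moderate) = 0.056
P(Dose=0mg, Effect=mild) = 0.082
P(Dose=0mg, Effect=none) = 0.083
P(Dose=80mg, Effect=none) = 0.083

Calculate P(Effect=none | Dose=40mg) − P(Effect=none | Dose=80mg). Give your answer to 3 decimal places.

-0.097

P(Dose=40mg) = 0.047 + 0.020 + 0.012 + 0.091 = 0.170; P(Effect=none | Dose=40mg) = 0.047/0.170 = 0.2765.
P(Dose=80mg) = 0.083 + 0.043 + 0.056 + 0.040 = 0.222; P(Effect=none | Dose=80mg) = 0.083/0.222 = 0.3739.
Difference = -0.097.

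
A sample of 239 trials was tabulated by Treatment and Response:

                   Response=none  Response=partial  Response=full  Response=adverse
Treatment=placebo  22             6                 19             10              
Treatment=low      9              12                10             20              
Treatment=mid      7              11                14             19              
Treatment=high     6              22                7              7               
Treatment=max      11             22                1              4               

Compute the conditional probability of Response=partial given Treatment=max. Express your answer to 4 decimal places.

0.5789

Total with Treatment=max: 11 + 22 + 1 + 4 = 38.
P(Response=partial | Treatment=max) = 22/38 = 0.5789.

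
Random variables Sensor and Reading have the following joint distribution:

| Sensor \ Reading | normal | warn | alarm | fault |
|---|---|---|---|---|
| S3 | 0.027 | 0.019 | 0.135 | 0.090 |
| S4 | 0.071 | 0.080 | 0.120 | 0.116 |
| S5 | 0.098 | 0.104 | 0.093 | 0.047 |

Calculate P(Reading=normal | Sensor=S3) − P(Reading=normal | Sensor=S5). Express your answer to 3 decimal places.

-0.187

P(Sensor=S3) = 0.027 + 0.019 + 0.135 + 0.090 = 0.271; P(Reading=normal | Sensor=S3) = 0.027/0.271 = 0.0996.
P(Sensor=S5) = 0.098 + 0.104 + 0.093 + 0.047 = 0.342; P(Reading=normal | Sensor=S5) = 0.098/0.342 = 0.2865.
Difference = -0.187.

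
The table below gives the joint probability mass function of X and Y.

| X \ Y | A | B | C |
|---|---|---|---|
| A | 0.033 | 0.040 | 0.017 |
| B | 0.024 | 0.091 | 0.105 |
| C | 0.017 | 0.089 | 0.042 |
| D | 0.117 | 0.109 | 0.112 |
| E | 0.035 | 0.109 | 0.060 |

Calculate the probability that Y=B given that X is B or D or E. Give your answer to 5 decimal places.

0.40551

P(X=B) = 0.024 + 0.091 + 0.105 = 0.220.
P(X=D) = 0.117 + 0.109 + 0.112 = 0.338.
P(X=E) = 0.035 + 0.109 + 0.060 = 0.204.
P(X ∈ {B, D, E}) = 0.220 + 0.338 + 0.204 = 0.762; P(Y=B, X ∈ {B, D, E}) = 0.091 + 0.109 + 0.109 = 0.309.
P(Y=B | X ∈ {B, D, E}) = 0.309/0.762 = 0.40551.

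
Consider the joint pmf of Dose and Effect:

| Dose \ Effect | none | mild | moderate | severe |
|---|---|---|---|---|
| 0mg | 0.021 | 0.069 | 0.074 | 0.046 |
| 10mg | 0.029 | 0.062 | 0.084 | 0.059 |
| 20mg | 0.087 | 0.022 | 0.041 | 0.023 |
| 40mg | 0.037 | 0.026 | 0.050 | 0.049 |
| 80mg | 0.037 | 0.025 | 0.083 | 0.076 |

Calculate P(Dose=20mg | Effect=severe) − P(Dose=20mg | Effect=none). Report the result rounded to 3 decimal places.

P(Effect=severe) = 0.046 + 0.059 + 0.023 + 0.049 + 0.076 = 0.253; P(Dose=20mg | Effect=severe) = 0.023/0.253 = 0.0909.
P(Effect=none) = 0.021 + 0.029 + 0.087 + 0.037 + 0.037 = 0.211; P(Dose=20mg | Effect=none) = 0.087/0.211 = 0.4123.
Difference = -0.321.

-0.321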